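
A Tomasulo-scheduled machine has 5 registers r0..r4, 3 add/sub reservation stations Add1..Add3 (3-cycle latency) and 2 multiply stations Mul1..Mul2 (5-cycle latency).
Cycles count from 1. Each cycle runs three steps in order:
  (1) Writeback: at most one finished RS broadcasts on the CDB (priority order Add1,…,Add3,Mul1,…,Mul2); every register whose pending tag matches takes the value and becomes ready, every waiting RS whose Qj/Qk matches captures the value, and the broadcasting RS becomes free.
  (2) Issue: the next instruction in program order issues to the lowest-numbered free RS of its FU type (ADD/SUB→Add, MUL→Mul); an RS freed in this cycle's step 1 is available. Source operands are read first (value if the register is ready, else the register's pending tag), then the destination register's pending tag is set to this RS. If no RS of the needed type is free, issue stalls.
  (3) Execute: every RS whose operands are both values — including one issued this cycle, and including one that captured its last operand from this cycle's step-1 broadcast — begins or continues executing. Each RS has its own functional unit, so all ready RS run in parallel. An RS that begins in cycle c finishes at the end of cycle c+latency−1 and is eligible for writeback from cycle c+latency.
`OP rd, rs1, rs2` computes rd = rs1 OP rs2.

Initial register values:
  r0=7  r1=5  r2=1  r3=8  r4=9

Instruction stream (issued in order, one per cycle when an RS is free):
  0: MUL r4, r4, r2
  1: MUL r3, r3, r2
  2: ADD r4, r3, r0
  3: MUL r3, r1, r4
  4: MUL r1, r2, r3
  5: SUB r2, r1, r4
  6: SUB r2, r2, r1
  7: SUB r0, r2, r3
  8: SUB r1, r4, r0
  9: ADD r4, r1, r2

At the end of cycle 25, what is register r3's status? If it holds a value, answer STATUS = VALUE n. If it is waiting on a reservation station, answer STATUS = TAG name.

  c1: issue MUL r4<-Mul1  regs: r0:7,r1:5,r2:1,r3:8,r4:Mul1
  c2: issue MUL r3<-Mul2  regs: r0:7,r1:5,r2:1,r3:Mul2,r4:Mul1
  c3: issue ADD r4<-Add1  regs: r0:7,r1:5,r2:1,r3:Mul2,r4:Add1
  c4: stall  regs: r0:7,r1:5,r2:1,r3:Mul2,r4:Add1
  c5: stall  regs: r0:7,r1:5,r2:1,r3:Mul2,r4:Add1
  c6: CDB Mul1=9; issue MUL r3<-Mul1  regs: r0:7,r1:5,r2:1,r3:Mul1,r4:Add1
  c7: CDB Mul2=8; issue MUL r1<-Mul2  regs: r0:7,r1:Mul2,r2:1,r3:Mul1,r4:Add1
  c8: issue SUB r2<-Add2  regs: r0:7,r1:Mul2,r2:Add2,r3:Mul1,r4:Add1
  c9: issue SUB r2<-Add3  regs: r0:7,r1:Mul2,r2:Add3,r3:Mul1,r4:Add1
  c10: CDB Add1=15; issue SUB r0<-Add1  regs: r0:Add1,r1:Mul2,r2:Add3,r3:Mul1,r4:15
  c11: stall  regs: r0:Add1,r1:Mul2,r2:Add3,r3:Mul1,r4:15
  c12: stall  regs: r0:Add1,r1:Mul2,r2:Add3,r3:Mul1,r4:15
  c13: stall  regs: r0:Add1,r1:Mul2,r2:Add3,r3:Mul1,r4:15
  c14: stall  regs: r0:Add1,r1:Mul2,r2:Add3,r3:Mul1,r4:15
  c15: CDB Mul1=75; stall  regs: r0:Add1,r1:Mul2,r2:Add3,r3:75,r4:15
  c16: stall  regs: r0:Add1,r1:Mul2,r2:Add3,r3:75,r4:15
  c17: stall  regs: r0:Add1,r1:Mul2,r2:Add3,r3:75,r4:15
  c18: stall  regs: r0:Add1,r1:Mul2,r2:Add3,r3:75,r4:15
  c19: stall  regs: r0:Add1,r1:Mul2,r2:Add3,r3:75,r4:15
  c20: CDB Mul2=75; stall  regs: r0:Add1,r1:75,r2:Add3,r3:75,r4:15
  c21: stall  regs: r0:Add1,r1:75,r2:Add3,r3:75,r4:15
  c22: stall  regs: r0:Add1,r1:75,r2:Add3,r3:75,r4:15
  c23: CDB Add2=60; issue SUB r1<-Add2  regs: r0:Add1,r1:Add2,r2:Add3,r3:75,r4:15
  c24: stall  regs: r0:Add1,r1:Add2,r2:Add3,r3:75,r4:15
  c25: stall  regs: r0:Add1,r1:Add2,r2:Add3,r3:75,r4:15

STATUS = VALUE 75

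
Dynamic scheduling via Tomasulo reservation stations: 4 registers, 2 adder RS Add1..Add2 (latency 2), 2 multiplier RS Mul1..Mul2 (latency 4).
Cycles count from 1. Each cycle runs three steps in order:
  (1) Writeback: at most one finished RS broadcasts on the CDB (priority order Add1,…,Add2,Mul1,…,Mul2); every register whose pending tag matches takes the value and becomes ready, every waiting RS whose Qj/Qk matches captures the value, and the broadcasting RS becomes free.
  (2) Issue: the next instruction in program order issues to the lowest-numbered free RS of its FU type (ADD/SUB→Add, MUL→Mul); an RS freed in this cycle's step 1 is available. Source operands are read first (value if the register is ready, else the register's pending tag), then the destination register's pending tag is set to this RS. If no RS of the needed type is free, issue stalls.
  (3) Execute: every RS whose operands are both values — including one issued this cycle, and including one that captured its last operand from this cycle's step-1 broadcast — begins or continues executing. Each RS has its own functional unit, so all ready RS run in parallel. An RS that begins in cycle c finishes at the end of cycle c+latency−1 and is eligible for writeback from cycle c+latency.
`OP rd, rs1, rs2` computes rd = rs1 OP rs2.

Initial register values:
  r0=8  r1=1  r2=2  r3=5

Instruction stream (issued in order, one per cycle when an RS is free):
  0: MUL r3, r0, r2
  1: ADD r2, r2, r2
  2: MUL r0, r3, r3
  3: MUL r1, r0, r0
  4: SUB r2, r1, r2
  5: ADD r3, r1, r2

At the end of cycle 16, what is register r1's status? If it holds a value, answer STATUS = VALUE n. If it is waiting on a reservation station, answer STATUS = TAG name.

STATUS = VALUE 65536

  c1: issue MUL r3<-Mul1  regs: r0:8,r1:1,r2:2,r3:Mul1
  c2: issue ADD r2<-Add1  regs: r0:8,r1:1,r2:Add1,r3:Mul1
  c3: issue MUL r0<-Mul2  regs: r0:Mul2,r1:1,r2:Add1,r3:Mul1
  c4: CDB Add1=4; stall  regs: r0:Mul2,r1:1,r2:4,r3:Mul1
  c5: CDB Mul1=16; issue MUL r1<-Mul1  regs: r0:Mul2,r1:Mul1,r2:4,r3:16
  c6: issue SUB r2<-Add1  regs: r0:Mul2,r1:Mul1,r2:Add1,r3:16
  c7: issue ADD r3<-Add2  regs: r0:Mul2,r1:Mul1,r2:Add1,r3:Add2
  c8: -  regs: r0:Mul2,r1:Mul1,r2:Add1,r3:Add2
  c9: CDB Mul2=256  regs: r0:256,r1:Mul1,r2:Add1,r3:Add2
  c10: -  regs: r0:256,r1:Mul1,r2:Add1,r3:Add2
  c11: -  regs: r0:256,r1:Mul1,r2:Add1,r3:Add2
  c12: -  regs: r0:256,r1:Mul1,r2:Add1,r3:Add2
  c13: CDB Mul1=65536  regs: r0:256,r1:65536,r2:Add1,r3:Add2
  c14: -  regs: r0:256,r1:65536,r2:Add1,r3:Add2
  c15: CDB Add1=65532  regs: r0:256,r1:65536,r2:65532,r3:Add2
  c16: -  regs: r0:256,r1:65536,r2:65532,r3:Add2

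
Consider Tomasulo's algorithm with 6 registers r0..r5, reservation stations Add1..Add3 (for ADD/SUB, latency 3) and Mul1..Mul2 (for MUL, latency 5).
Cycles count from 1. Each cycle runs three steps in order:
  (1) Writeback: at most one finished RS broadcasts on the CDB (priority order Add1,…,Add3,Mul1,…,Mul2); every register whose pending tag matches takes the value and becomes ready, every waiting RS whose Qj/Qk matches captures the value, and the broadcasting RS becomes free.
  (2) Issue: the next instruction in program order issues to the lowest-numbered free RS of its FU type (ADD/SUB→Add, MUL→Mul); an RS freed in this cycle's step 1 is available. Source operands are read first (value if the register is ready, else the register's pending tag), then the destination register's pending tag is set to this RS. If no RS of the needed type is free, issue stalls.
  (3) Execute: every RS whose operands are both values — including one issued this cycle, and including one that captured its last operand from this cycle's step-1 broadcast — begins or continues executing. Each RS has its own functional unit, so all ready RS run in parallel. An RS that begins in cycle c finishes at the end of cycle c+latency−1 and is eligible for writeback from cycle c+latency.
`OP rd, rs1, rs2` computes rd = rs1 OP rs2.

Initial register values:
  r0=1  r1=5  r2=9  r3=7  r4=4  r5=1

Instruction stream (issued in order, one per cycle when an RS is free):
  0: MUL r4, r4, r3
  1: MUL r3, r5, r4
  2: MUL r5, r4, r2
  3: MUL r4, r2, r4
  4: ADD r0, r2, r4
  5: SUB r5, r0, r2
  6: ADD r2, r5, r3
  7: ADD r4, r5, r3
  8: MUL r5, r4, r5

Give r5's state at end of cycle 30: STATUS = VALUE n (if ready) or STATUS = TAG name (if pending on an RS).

c1: issue MUL r4<-Mul1 | r0:1,r1:5,r2:9,r3:7,r4:Mul1,r5:1
c2: issue MUL r3<-Mul2 | r0:1,r1:5,r2:9,r3:Mul2,r4:Mul1,r5:1
c3: stall | r0:1,r1:5,r2:9,r3:Mul2,r4:Mul1,r5:1
c4: stall | r0:1,r1:5,r2:9,r3:Mul2,r4:Mul1,r5:1
c5: stall | r0:1,r1:5,r2:9,r3:Mul2,r4:Mul1,r5:1
c6: CDB Mul1=28; issue MUL r5<-Mul1 | r0:1,r1:5,r2:9,r3:Mul2,r4:28,r5:Mul1
c7: stall | r0:1,r1:5,r2:9,r3:Mul2,r4:28,r5:Mul1
c8: stall | r0:1,r1:5,r2:9,r3:Mul2,r4:28,r5:Mul1
c9: stall | r0:1,r1:5,r2:9,r3:Mul2,r4:28,r5:Mul1
c10: stall | r0:1,r1:5,r2:9,r3:Mul2,r4:28,r5:Mul1
c11: CDB Mul1=252; issue MUL r4<-Mul1 | r0:1,r1:5,r2:9,r3:Mul2,r4:Mul1,r5:252
c12: CDB Mul2=28; issue ADD r0<-Add1 | r0:Add1,r1:5,r2:9,r3:28,r4:Mul1,r5:252
c13: issue SUB r5<-Add2 | r0:Add1,r1:5,r2:9,r3:28,r4:Mul1,r5:Add2
c14: issue ADD r2<-Add3 | r0:Add1,r1:5,r2:Add3,r3:28,r4:Mul1,r5:Add2
c15: stall | r0:Add1,r1:5,r2:Add3,r3:28,r4:Mul1,r5:Add2
c16: CDB Mul1=252; stall | r0:Add1,r1:5,r2:Add3,r3:28,r4:252,r5:Add2
c17: stall | r0:Add1,r1:5,r2:Add3,r3:28,r4:252,r5:Add2
c18: stall | r0:Add1,r1:5,r2:Add3,r3:28,r4:252,r5:Add2
c19: CDB Add1=261; issue ADD r4<-Add1 | r0:261,r1:5,r2:Add3,r3:28,r4:Add1,r5:Add2
c20: issue MUL r5<-Mul1 | r0:261,r1:5,r2:Add3,r3:28,r4:Add1,r5:Mul1
c21: - | r0:261,r1:5,r2:Add3,r3:28,r4:Add1,r5:Mul1
c22: CDB Add2=252 | r0:261,r1:5,r2:Add3,r3:28,r4:Add1,r5:Mul1
c23: - | r0:261,r1:5,r2:Add3,r3:28,r4:Add1,r5:Mul1
c24: - | r0:261,r1:5,r2:Add3,r3:28,r4:Add1,r5:Mul1
c25: CDB Add1=280 | r0:261,r1:5,r2:Add3,r3:28,r4:280,r5:Mul1
c26: CDB Add3=280 | r0:261,r1:5,r2:280,r3:28,r4:280,r5:Mul1
c27: - | r0:261,r1:5,r2:280,r3:28,r4:280,r5:Mul1
c28: - | r0:261,r1:5,r2:280,r3:28,r4:280,r5:Mul1
c29: - | r0:261,r1:5,r2:280,r3:28,r4:280,r5:Mul1
c30: CDB Mul1=70560 | r0:261,r1:5,r2:280,r3:28,r4:280,r5:70560

STATUS = VALUE 70560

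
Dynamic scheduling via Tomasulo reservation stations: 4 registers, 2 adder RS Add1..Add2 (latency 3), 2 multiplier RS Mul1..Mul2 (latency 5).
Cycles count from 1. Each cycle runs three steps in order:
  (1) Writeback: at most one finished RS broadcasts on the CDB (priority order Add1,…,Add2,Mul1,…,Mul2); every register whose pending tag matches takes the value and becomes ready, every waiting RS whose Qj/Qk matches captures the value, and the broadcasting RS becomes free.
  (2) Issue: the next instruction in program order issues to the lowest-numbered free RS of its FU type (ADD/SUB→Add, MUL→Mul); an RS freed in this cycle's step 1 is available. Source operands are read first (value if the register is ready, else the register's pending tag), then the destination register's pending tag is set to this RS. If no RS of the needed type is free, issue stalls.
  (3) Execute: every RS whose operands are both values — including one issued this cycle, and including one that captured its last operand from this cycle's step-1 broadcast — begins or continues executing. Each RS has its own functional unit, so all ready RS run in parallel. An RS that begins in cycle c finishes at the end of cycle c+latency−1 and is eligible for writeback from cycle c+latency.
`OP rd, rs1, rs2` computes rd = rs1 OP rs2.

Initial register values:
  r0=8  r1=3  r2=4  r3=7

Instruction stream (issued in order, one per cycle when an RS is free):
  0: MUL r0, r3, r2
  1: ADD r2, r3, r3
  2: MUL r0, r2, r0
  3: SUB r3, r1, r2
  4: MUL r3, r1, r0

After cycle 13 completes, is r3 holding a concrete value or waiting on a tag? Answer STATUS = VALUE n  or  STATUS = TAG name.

  c1: issue MUL r0<-Mul1  regs: r0:Mul1,r1:3,r2:4,r3:7
  c2: issue ADD r2<-Add1  regs: r0:Mul1,r1:3,r2:Add1,r3:7
  c3: issue MUL r0<-Mul2  regs: r0:Mul2,r1:3,r2:Add1,r3:7
  c4: issue SUB r3<-Add2  regs: r0:Mul2,r1:3,r2:Add1,r3:Add2
  c5: CDB Add1=14; stall  regs: r0:Mul2,r1:3,r2:14,r3:Add2
  c6: CDB Mul1=28; issue MUL r3<-Mul1  regs: r0:Mul2,r1:3,r2:14,r3:Mul1
  c7: -  regs: r0:Mul2,r1:3,r2:14,r3:Mul1
  c8: CDB Add2=-11  regs: r0:Mul2,r1:3,r2:14,r3:Mul1
  c9: -  regs: r0:Mul2,r1:3,r2:14,r3:Mul1
  c10: -  regs: r0:Mul2,r1:3,r2:14,r3:Mul1
  c11: CDB Mul2=392  regs: r0:392,r1:3,r2:14,r3:Mul1
  c12: -  regs: r0:392,r1:3,r2:14,r3:Mul1
  c13: -  regs: r0:392,r1:3,r2:14,r3:Mul1

STATUS = TAG Mul1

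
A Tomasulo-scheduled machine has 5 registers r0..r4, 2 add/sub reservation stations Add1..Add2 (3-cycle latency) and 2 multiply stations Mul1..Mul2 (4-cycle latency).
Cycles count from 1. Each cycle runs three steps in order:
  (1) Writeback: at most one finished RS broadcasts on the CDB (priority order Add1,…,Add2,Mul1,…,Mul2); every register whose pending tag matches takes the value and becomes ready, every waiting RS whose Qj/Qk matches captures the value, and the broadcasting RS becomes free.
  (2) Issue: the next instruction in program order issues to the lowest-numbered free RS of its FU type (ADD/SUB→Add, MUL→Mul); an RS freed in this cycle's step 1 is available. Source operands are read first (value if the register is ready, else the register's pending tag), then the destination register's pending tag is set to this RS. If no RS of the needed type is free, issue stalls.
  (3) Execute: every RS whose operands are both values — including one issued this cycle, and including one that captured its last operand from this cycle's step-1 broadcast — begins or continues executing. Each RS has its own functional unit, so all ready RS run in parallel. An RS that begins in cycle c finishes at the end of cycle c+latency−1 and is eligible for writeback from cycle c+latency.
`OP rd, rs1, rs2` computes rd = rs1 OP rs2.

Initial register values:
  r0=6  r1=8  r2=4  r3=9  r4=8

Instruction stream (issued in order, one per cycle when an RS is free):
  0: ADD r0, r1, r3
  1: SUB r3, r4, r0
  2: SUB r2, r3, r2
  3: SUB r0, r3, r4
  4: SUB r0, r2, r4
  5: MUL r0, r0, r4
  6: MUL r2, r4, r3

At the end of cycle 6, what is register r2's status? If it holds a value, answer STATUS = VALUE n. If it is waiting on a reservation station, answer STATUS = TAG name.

STATUS = TAG Add1

cycle 1: issue ADD r0<-Add1 // r0:Add1,r1:8,r2:4,r3:9,r4:8
cycle 2: issue SUB r3<-Add2 // r0:Add1,r1:8,r2:4,r3:Add2,r4:8
cycle 3: stall // r0:Add1,r1:8,r2:4,r3:Add2,r4:8
cycle 4: CDB Add1=17; issue SUB r2<-Add1 // r0:17,r1:8,r2:Add1,r3:Add2,r4:8
cycle 5: stall // r0:17,r1:8,r2:Add1,r3:Add2,r4:8
cycle 6: stall // r0:17,r1:8,r2:Add1,r3:Add2,r4:8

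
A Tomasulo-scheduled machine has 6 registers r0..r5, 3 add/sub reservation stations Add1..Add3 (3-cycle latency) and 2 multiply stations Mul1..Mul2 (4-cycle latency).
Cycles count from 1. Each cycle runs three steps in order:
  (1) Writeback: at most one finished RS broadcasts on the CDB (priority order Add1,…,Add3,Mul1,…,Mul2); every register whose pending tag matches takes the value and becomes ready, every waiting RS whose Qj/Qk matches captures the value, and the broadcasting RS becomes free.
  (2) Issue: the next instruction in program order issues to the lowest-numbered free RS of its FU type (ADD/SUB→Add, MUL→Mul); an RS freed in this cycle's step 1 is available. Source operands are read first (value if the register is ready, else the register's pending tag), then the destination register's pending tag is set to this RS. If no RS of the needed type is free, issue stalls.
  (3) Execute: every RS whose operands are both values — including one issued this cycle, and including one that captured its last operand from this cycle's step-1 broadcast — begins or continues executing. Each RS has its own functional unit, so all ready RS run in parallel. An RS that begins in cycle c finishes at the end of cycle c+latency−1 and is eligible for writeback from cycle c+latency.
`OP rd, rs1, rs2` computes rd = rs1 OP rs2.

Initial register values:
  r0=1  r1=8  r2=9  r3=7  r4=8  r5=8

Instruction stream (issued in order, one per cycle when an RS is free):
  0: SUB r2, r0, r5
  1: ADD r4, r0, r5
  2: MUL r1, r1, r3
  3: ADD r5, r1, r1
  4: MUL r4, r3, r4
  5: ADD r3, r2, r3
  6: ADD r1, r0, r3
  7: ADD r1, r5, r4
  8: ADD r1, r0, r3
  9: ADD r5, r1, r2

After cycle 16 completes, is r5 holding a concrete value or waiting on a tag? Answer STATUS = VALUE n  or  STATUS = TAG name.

STATUS = VALUE -6

cycle 1: issue SUB r2<-Add1 // r0:1,r1:8,r2:Add1,r3:7,r4:8,r5:8
cycle 2: issue ADD r4<-Add2 // r0:1,r1:8,r2:Add1,r3:7,r4:Add2,r5:8
cycle 3: issue MUL r1<-Mul1 // r0:1,r1:Mul1,r2:Add1,r3:7,r4:Add2,r5:8
cycle 4: CDB Add1=-7; issue ADD r5<-Add1 // r0:1,r1:Mul1,r2:-7,r3:7,r4:Add2,r5:Add1
cycle 5: CDB Add2=9; issue MUL r4<-Mul2 // r0:1,r1:Mul1,r2:-7,r3:7,r4:Mul2,r5:Add1
cycle 6: issue ADD r3<-Add2 // r0:1,r1:Mul1,r2:-7,r3:Add2,r4:Mul2,r5:Add1
cycle 7: CDB Mul1=56; issue ADD r1<-Add3 // r0:1,r1:Add3,r2:-7,r3:Add2,r4:Mul2,r5:Add1
cycle 8: stall // r0:1,r1:Add3,r2:-7,r3:Add2,r4:Mul2,r5:Add1
cycle 9: CDB Add2=0; issue ADD r1<-Add2 // r0:1,r1:Add2,r2:-7,r3:0,r4:Mul2,r5:Add1
cycle 10: CDB Add1=112; issue ADD r1<-Add1 // r0:1,r1:Add1,r2:-7,r3:0,r4:Mul2,r5:112
cycle 11: CDB Mul2=63; stall // r0:1,r1:Add1,r2:-7,r3:0,r4:63,r5:112
cycle 12: CDB Add3=1; issue ADD r5<-Add3 // r0:1,r1:Add1,r2:-7,r3:0,r4:63,r5:Add3
cycle 13: CDB Add1=1 // r0:1,r1:1,r2:-7,r3:0,r4:63,r5:Add3
cycle 14: CDB Add2=175 // r0:1,r1:1,r2:-7,r3:0,r4:63,r5:Add3
cycle 15: - // r0:1,r1:1,r2:-7,r3:0,r4:63,r5:Add3
cycle 16: CDB Add3=-6 // r0:1,r1:1,r2:-7,r3:0,r4:63,r5:-6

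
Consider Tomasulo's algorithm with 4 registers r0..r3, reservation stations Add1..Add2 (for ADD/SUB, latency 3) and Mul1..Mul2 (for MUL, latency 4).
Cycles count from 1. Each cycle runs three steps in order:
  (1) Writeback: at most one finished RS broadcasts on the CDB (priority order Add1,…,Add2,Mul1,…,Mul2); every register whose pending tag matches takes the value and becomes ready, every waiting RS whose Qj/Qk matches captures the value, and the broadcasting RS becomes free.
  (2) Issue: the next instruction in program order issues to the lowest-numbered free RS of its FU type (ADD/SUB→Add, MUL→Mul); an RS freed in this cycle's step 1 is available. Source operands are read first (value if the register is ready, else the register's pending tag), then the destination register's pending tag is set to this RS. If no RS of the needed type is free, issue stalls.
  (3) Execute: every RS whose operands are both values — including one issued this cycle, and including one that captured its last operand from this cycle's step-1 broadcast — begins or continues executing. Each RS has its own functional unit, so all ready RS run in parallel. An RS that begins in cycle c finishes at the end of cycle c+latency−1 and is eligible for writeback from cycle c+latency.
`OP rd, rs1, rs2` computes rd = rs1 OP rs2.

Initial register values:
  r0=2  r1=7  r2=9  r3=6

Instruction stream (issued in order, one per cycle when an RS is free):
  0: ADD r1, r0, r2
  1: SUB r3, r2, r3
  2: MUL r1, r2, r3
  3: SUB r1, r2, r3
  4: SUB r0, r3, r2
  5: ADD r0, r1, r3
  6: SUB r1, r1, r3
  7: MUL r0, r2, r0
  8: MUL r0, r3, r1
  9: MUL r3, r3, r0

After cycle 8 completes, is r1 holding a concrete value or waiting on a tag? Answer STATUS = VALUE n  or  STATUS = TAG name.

STATUS = VALUE 6

c1: issue ADD r1<-Add1 | r0:2,r1:Add1,r2:9,r3:6
c2: issue SUB r3<-Add2 | r0:2,r1:Add1,r2:9,r3:Add2
c3: issue MUL r1<-Mul1 | r0:2,r1:Mul1,r2:9,r3:Add2
c4: CDB Add1=11; issue SUB r1<-Add1 | r0:2,r1:Add1,r2:9,r3:Add2
c5: CDB Add2=3; issue SUB r0<-Add2 | r0:Add2,r1:Add1,r2:9,r3:3
c6: stall | r0:Add2,r1:Add1,r2:9,r3:3
c7: stall | r0:Add2,r1:Add1,r2:9,r3:3
c8: CDB Add1=6; issue ADD r0<-Add1 | r0:Add1,r1:6,r2:9,r3:3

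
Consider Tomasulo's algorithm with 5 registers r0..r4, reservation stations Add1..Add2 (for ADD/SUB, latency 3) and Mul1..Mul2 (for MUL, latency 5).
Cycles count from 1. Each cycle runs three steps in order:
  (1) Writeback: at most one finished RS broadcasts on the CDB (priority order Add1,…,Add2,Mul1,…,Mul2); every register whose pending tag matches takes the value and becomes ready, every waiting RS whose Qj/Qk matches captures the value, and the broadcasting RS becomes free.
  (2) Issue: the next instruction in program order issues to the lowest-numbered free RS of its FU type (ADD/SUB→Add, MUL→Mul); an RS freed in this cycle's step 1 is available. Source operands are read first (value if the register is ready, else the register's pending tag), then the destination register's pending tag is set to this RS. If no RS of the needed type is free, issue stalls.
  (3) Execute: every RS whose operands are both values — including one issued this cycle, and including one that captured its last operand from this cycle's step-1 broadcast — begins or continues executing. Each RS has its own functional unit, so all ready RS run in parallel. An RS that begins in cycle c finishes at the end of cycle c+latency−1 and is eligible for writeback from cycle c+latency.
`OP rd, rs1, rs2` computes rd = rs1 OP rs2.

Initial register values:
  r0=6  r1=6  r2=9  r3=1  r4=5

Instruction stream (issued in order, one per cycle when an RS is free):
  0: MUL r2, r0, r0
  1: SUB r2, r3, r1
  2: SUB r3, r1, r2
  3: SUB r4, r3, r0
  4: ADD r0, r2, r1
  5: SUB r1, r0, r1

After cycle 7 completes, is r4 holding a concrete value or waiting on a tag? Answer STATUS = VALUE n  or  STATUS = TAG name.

  c1: issue MUL r2<-Mul1  regs: r0:6,r1:6,r2:Mul1,r3:1,r4:5
  c2: issue SUB r2<-Add1  regs: r0:6,r1:6,r2:Add1,r3:1,r4:5
  c3: issue SUB r3<-Add2  regs: r0:6,r1:6,r2:Add1,r3:Add2,r4:5
  c4: stall  regs: r0:6,r1:6,r2:Add1,r3:Add2,r4:5
  c5: CDB Add1=-5; issue SUB r4<-Add1  regs: r0:6,r1:6,r2:-5,r3:Add2,r4:Add1
  c6: CDB Mul1=36; stall  regs: r0:6,r1:6,r2:-5,r3:Add2,r4:Add1
  c7: stall  regs: r0:6,r1:6,r2:-5,r3:Add2,r4:Add1

STATUS = TAG Add1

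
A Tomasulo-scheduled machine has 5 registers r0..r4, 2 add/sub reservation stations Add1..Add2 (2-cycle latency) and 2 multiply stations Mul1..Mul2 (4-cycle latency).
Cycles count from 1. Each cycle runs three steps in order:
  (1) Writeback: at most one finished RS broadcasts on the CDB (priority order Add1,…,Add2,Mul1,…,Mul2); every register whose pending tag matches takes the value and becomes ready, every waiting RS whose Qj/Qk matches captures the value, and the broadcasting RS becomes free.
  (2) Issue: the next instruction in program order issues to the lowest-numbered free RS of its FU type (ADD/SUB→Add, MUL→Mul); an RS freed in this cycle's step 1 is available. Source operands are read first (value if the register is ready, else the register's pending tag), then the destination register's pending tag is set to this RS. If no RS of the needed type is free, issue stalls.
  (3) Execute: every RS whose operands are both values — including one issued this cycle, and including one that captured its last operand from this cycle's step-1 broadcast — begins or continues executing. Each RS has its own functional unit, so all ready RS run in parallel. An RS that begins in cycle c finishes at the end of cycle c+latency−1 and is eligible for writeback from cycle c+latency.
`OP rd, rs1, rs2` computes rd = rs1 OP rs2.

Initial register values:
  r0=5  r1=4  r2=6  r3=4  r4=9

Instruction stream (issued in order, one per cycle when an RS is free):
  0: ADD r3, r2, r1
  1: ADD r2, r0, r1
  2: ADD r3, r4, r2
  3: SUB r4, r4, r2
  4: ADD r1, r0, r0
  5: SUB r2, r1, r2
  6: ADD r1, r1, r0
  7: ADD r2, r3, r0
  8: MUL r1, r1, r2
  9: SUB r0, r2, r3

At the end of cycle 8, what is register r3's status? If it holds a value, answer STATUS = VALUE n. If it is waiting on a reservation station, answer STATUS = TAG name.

  c1: issue ADD r3<-Add1  regs: r0:5,r1:4,r2:6,r3:Add1,r4:9
  c2: issue ADD r2<-Add2  regs: r0:5,r1:4,r2:Add2,r3:Add1,r4:9
  c3: CDB Add1=10; issue ADD r3<-Add1  regs: r0:5,r1:4,r2:Add2,r3:Add1,r4:9
  c4: CDB Add2=9; issue SUB r4<-Add2  regs: r0:5,r1:4,r2:9,r3:Add1,r4:Add2
  c5: stall  regs: r0:5,r1:4,r2:9,r3:Add1,r4:Add2
  c6: CDB Add1=18; issue ADD r1<-Add1  regs: r0:5,r1:Add1,r2:9,r3:18,r4:Add2
  c7: CDB Add2=0; issue SUB r2<-Add2  regs: r0:5,r1:Add1,r2:Add2,r3:18,r4:0
  c8: CDB Add1=10; issue ADD r1<-Add1  regs: r0:5,r1:Add1,r2:Add2,r3:18,r4:0

STATUS = VALUE 18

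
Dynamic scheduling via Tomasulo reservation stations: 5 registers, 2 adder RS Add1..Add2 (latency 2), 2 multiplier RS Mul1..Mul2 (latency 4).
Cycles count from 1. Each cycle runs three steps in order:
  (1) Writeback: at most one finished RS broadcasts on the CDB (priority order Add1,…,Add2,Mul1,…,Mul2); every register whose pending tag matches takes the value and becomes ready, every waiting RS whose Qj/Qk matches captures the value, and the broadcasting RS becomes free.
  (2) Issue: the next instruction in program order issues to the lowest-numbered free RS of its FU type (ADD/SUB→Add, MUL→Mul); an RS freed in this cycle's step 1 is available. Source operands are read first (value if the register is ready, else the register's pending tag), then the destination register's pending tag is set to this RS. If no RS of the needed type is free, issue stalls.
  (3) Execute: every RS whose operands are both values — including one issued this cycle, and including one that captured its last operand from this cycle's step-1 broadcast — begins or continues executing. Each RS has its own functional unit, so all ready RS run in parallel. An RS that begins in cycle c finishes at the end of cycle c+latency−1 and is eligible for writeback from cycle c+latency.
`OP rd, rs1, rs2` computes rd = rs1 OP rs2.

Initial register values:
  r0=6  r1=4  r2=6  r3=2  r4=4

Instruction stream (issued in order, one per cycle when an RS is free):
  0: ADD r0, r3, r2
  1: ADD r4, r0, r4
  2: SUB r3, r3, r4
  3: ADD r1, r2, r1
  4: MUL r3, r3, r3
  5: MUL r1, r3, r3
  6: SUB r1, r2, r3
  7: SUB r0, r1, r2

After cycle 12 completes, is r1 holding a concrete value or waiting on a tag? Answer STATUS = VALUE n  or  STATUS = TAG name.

c1: issue ADD r0<-Add1 | r0:Add1,r1:4,r2:6,r3:2,r4:4
c2: issue ADD r4<-Add2 | r0:Add1,r1:4,r2:6,r3:2,r4:Add2
c3: CDB Add1=8; issue SUB r3<-Add1 | r0:8,r1:4,r2:6,r3:Add1,r4:Add2
c4: stall | r0:8,r1:4,r2:6,r3:Add1,r4:Add2
c5: CDB Add2=12; issue ADD r1<-Add2 | r0:8,r1:Add2,r2:6,r3:Add1,r4:12
c6: issue MUL r3<-Mul1 | r0:8,r1:Add2,r2:6,r3:Mul1,r4:12
c7: CDB Add1=-10; issue MUL r1<-Mul2 | r0:8,r1:Mul2,r2:6,r3:Mul1,r4:12
c8: CDB Add2=10; issue SUB r1<-Add1 | r0:8,r1:Add1,r2:6,r3:Mul1,r4:12
c9: issue SUB r0<-Add2 | r0:Add2,r1:Add1,r2:6,r3:Mul1,r4:12
c10: - | r0:Add2,r1:Add1,r2:6,r3:Mul1,r4:12
c11: CDB Mul1=100 | r0:Add2,r1:Add1,r2:6,r3:100,r4:12
c12: - | r0:Add2,r1:Add1,r2:6,r3:100,r4:12

STATUS = TAG Add1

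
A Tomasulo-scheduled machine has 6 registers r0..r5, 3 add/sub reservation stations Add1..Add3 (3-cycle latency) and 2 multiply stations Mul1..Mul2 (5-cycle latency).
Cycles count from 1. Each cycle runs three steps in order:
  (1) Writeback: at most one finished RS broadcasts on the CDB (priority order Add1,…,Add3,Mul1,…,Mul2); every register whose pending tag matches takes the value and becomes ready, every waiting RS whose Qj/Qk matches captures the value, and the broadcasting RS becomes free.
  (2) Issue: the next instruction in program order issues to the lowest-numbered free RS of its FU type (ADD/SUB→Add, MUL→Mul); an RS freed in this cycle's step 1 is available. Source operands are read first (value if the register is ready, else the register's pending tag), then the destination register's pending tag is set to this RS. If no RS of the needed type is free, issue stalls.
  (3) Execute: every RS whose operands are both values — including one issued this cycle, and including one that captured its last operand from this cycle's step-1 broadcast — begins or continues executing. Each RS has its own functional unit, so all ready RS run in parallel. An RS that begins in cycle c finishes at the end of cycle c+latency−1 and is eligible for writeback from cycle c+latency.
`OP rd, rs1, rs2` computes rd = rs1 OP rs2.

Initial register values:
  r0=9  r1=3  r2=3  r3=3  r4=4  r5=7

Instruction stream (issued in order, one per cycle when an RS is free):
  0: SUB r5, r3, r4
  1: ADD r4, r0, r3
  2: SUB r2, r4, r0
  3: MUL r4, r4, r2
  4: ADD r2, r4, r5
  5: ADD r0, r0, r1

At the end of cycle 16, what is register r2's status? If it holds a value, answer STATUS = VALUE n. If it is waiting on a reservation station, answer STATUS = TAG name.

c1: issue SUB r5<-Add1 | r0:9,r1:3,r2:3,r3:3,r4:4,r5:Add1
c2: issue ADD r4<-Add2 | r0:9,r1:3,r2:3,r3:3,r4:Add2,r5:Add1
c3: issue SUB r2<-Add3 | r0:9,r1:3,r2:Add3,r3:3,r4:Add2,r5:Add1
c4: CDB Add1=-1; issue MUL r4<-Mul1 | r0:9,r1:3,r2:Add3,r3:3,r4:Mul1,r5:-1
c5: CDB Add2=12; issue ADD r2<-Add1 | r0:9,r1:3,r2:Add1,r3:3,r4:Mul1,r5:-1
c6: issue ADD r0<-Add2 | r0:Add2,r1:3,r2:Add1,r3:3,r4:Mul1,r5:-1
c7: - | r0:Add2,r1:3,r2:Add1,r3:3,r4:Mul1,r5:-1
c8: CDB Add3=3 | r0:Add2,r1:3,r2:Add1,r3:3,r4:Mul1,r5:-1
c9: CDB Add2=12 | r0:12,r1:3,r2:Add1,r3:3,r4:Mul1,r5:-1
c10: - | r0:12,r1:3,r2:Add1,r3:3,r4:Mul1,r5:-1
c11: - | r0:12,r1:3,r2:Add1,r3:3,r4:Mul1,r5:-1
c12: - | r0:12,r1:3,r2:Add1,r3:3,r4:Mul1,r5:-1
c13: CDB Mul1=36 | r0:12,r1:3,r2:Add1,r3:3,r4:36,r5:-1
c14: - | r0:12,r1:3,r2:Add1,r3:3,r4:36,r5:-1
c15: - | r0:12,r1:3,r2:Add1,r3:3,r4:36,r5:-1
c16: CDB Add1=35 | r0:12,r1:3,r2:35,r3:3,r4:36,r5:-1

STATUS = VALUE 35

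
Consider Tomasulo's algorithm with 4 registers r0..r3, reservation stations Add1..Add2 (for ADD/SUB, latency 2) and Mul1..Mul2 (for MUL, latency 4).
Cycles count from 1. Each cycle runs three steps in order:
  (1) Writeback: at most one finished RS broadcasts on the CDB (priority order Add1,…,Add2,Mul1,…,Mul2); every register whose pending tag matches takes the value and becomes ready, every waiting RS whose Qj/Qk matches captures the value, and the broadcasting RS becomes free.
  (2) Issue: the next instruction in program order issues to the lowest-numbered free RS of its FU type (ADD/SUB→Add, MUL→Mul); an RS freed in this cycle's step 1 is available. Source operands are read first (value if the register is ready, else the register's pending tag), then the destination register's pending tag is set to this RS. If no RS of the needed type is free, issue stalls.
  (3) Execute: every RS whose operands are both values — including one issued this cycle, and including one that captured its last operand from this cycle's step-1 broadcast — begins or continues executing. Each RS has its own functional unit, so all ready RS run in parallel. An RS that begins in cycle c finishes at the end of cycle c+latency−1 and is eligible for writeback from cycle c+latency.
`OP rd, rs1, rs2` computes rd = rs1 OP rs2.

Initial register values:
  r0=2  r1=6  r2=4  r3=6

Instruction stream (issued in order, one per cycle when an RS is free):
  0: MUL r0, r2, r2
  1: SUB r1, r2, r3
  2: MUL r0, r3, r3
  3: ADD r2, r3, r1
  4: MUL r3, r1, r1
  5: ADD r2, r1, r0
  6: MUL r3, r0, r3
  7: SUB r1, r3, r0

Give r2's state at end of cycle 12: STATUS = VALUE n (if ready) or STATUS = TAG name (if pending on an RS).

  c1: issue MUL r0<-Mul1  regs: r0:Mul1,r1:6,r2:4,r3:6
  c2: issue SUB r1<-Add1  regs: r0:Mul1,r1:Add1,r2:4,r3:6
  c3: issue MUL r0<-Mul2  regs: r0:Mul2,r1:Add1,r2:4,r3:6
  c4: CDB Add1=-2; issue ADD r2<-Add1  regs: r0:Mul2,r1:-2,r2:Add1,r3:6
  c5: CDB Mul1=16; issue MUL r3<-Mul1  regs: r0:Mul2,r1:-2,r2:Add1,r3:Mul1
  c6: CDB Add1=4; issue ADD r2<-Add1  regs: r0:Mul2,r1:-2,r2:Add1,r3:Mul1
  c7: CDB Mul2=36; issue MUL r3<-Mul2  regs: r0:36,r1:-2,r2:Add1,r3:Mul2
  c8: issue SUB r1<-Add2  regs: r0:36,r1:Add2,r2:Add1,r3:Mul2
  c9: CDB Add1=34  regs: r0:36,r1:Add2,r2:34,r3:Mul2
  c10: CDB Mul1=4  regs: r0:36,r1:Add2,r2:34,r3:Mul2
  c11: -  regs: r0:36,r1:Add2,r2:34,r3:Mul2
  c12: -  regs: r0:36,r1:Add2,r2:34,r3:Mul2

STATUS = VALUE 34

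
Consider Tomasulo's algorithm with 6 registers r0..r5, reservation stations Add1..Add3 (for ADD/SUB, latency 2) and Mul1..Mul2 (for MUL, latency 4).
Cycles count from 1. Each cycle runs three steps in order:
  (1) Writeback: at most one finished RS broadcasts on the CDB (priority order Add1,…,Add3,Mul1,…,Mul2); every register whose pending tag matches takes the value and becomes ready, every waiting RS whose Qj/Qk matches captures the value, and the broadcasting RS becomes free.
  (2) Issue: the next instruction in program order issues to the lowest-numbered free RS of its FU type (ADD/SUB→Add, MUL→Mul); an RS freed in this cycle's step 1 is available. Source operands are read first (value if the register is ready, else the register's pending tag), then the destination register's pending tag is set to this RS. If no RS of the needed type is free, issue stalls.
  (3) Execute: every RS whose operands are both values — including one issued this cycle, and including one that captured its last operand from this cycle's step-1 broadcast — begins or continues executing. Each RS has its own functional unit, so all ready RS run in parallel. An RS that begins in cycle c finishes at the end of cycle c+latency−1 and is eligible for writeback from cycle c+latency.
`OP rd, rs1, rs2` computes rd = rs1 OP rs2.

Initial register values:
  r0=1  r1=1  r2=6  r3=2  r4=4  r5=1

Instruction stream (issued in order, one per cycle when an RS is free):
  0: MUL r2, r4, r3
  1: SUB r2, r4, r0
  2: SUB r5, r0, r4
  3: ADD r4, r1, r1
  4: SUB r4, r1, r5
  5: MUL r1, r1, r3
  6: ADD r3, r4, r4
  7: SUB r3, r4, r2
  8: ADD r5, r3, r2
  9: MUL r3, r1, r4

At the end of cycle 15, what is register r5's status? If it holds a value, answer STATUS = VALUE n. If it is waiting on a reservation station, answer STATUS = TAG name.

STATUS = VALUE 4

c1: issue MUL r2<-Mul1 | r0:1,r1:1,r2:Mul1,r3:2,r4:4,r5:1
c2: issue SUB r2<-Add1 | r0:1,r1:1,r2:Add1,r3:2,r4:4,r5:1
c3: issue SUB r5<-Add2 | r0:1,r1:1,r2:Add1,r3:2,r4:4,r5:Add2
c4: CDB Add1=3; issue ADD r4<-Add1 | r0:1,r1:1,r2:3,r3:2,r4:Add1,r5:Add2
c5: CDB Add2=-3; issue SUB r4<-Add2 | r0:1,r1:1,r2:3,r3:2,r4:Add2,r5:-3
c6: CDB Add1=2; issue MUL r1<-Mul2 | r0:1,r1:Mul2,r2:3,r3:2,r4:Add2,r5:-3
c7: CDB Add2=4; issue ADD r3<-Add1 | r0:1,r1:Mul2,r2:3,r3:Add1,r4:4,r5:-3
c8: CDB Mul1=8; issue SUB r3<-Add2 | r0:1,r1:Mul2,r2:3,r3:Add2,r4:4,r5:-3
c9: CDB Add1=8; issue ADD r5<-Add1 | r0:1,r1:Mul2,r2:3,r3:Add2,r4:4,r5:Add1
c10: CDB Add2=1; issue MUL r3<-Mul1 | r0:1,r1:Mul2,r2:3,r3:Mul1,r4:4,r5:Add1
c11: CDB Mul2=2 | r0:1,r1:2,r2:3,r3:Mul1,r4:4,r5:Add1
c12: CDB Add1=4 | r0:1,r1:2,r2:3,r3:Mul1,r4:4,r5:4
c13: - | r0:1,r1:2,r2:3,r3:Mul1,r4:4,r5:4
c14: - | r0:1,r1:2,r2:3,r3:Mul1,r4:4,r5:4
c15: CDB Mul1=8 | r0:1,r1:2,r2:3,r3:8,r4:4,r5:4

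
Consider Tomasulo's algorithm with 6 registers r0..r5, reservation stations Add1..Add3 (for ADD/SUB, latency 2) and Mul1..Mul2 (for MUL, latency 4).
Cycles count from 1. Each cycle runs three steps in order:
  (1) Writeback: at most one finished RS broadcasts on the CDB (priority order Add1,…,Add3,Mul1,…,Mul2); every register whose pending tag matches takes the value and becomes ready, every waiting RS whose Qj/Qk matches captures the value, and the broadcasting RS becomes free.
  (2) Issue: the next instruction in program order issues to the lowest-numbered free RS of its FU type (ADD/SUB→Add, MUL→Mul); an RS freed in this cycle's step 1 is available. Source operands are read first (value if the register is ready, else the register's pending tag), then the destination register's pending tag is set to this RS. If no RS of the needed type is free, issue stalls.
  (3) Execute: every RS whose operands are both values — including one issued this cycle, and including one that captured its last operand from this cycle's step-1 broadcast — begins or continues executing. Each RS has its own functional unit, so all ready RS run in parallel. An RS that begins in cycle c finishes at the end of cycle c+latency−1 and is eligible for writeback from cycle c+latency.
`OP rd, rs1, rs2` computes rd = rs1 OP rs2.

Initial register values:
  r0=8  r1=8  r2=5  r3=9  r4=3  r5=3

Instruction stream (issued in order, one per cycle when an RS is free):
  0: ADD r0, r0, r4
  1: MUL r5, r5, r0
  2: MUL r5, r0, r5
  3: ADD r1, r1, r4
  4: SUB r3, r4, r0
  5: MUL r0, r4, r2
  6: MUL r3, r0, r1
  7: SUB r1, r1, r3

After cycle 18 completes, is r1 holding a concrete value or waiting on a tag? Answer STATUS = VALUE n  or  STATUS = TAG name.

STATUS = VALUE -154

  c1: issue ADD r0<-Add1  regs: r0:Add1,r1:8,r2:5,r3:9,r4:3,r5:3
  c2: issue MUL r5<-Mul1  regs: r0:Add1,r1:8,r2:5,r3:9,r4:3,r5:Mul1
  c3: CDB Add1=11; issue MUL r5<-Mul2  regs: r0:11,r1:8,r2:5,r3:9,r4:3,r5:Mul2
  c4: issue ADD r1<-Add1  regs: r0:11,r1:Add1,r2:5,r3:9,r4:3,r5:Mul2
  c5: issue SUB r3<-Add2  regs: r0:11,r1:Add1,r2:5,r3:Add2,r4:3,r5:Mul2
  c6: CDB Add1=11; stall  regs: r0:11,r1:11,r2:5,r3:Add2,r4:3,r5:Mul2
  c7: CDB Add2=-8; stall  regs: r0:11,r1:11,r2:5,r3:-8,r4:3,r5:Mul2
  c8: CDB Mul1=33; issue MUL r0<-Mul1  regs: r0:Mul1,r1:11,r2:5,r3:-8,r4:3,r5:Mul2
  c9: stall  regs: r0:Mul1,r1:11,r2:5,r3:-8,r4:3,r5:Mul2
  c10: stall  regs: r0:Mul1,r1:11,r2:5,r3:-8,r4:3,r5:Mul2
  c11: stall  regs: r0:Mul1,r1:11,r2:5,r3:-8,r4:3,r5:Mul2
  c12: CDB Mul1=15; issue MUL r3<-Mul1  regs: r0:15,r1:11,r2:5,r3:Mul1,r4:3,r5:Mul2
  c13: CDB Mul2=363; issue SUB r1<-Add1  regs: r0:15,r1:Add1,r2:5,r3:Mul1,r4:3,r5:363
  c14: -  regs: r0:15,r1:Add1,r2:5,r3:Mul1,r4:3,r5:363
  c15: -  regs: r0:15,r1:Add1,r2:5,r3:Mul1,r4:3,r5:363
  c16: CDB Mul1=165  regs: r0:15,r1:Add1,r2:5,r3:165,r4:3,r5:363
  c17: -  regs: r0:15,r1:Add1,r2:5,r3:165,r4:3,r5:363
  c18: CDB Add1=-154  regs: r0:15,r1:-154,r2:5,r3:165,r4:3,r5:363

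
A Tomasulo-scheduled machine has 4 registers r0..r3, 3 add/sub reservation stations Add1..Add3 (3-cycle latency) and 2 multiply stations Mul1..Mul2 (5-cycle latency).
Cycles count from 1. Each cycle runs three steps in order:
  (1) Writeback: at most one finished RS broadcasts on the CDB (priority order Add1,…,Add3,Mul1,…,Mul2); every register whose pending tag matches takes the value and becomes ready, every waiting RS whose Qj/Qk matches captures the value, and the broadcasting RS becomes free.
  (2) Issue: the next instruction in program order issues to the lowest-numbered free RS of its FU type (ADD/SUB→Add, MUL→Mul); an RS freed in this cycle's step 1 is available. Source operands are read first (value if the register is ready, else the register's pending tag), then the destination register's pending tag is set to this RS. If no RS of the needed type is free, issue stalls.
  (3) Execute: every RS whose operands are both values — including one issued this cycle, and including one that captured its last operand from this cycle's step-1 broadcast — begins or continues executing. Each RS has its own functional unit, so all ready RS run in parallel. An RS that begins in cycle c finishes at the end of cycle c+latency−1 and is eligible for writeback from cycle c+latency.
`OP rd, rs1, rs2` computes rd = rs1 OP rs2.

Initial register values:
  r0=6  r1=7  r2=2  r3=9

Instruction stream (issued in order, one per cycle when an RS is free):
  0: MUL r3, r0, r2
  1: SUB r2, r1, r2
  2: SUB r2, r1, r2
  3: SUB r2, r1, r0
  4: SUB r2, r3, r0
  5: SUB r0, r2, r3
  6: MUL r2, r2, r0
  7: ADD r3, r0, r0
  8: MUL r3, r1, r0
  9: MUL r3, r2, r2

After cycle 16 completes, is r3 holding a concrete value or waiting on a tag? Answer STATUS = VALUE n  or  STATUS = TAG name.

STATUS = TAG Mul2

cycle 1: issue MUL r3<-Mul1 // r0:6,r1:7,r2:2,r3:Mul1
cycle 2: issue SUB r2<-Add1 // r0:6,r1:7,r2:Add1,r3:Mul1
cycle 3: issue SUB r2<-Add2 // r0:6,r1:7,r2:Add2,r3:Mul1
cycle 4: issue SUB r2<-Add3 // r0:6,r1:7,r2:Add3,r3:Mul1
cycle 5: CDB Add1=5; issue SUB r2<-Add1 // r0:6,r1:7,r2:Add1,r3:Mul1
cycle 6: CDB Mul1=12; stall // r0:6,r1:7,r2:Add1,r3:12
cycle 7: CDB Add3=1; issue SUB r0<-Add3 // r0:Add3,r1:7,r2:Add1,r3:12
cycle 8: CDB Add2=2; issue MUL r2<-Mul1 // r0:Add3,r1:7,r2:Mul1,r3:12
cycle 9: CDB Add1=6; issue ADD r3<-Add1 // r0:Add3,r1:7,r2:Mul1,r3:Add1
cycle 10: issue MUL r3<-Mul2 // r0:Add3,r1:7,r2:Mul1,r3:Mul2
cycle 11: stall // r0:Add3,r1:7,r2:Mul1,r3:Mul2
cycle 12: CDB Add3=-6; stall // r0:-6,r1:7,r2:Mul1,r3:Mul2
cycle 13: stall // r0:-6,r1:7,r2:Mul1,r3:Mul2
cycle 14: stall // r0:-6,r1:7,r2:Mul1,r3:Mul2
cycle 15: CDB Add1=-12; stall // r0:-6,r1:7,r2:Mul1,r3:Mul2
cycle 16: stall // r0:-6,r1:7,r2:Mul1,r3:Mul2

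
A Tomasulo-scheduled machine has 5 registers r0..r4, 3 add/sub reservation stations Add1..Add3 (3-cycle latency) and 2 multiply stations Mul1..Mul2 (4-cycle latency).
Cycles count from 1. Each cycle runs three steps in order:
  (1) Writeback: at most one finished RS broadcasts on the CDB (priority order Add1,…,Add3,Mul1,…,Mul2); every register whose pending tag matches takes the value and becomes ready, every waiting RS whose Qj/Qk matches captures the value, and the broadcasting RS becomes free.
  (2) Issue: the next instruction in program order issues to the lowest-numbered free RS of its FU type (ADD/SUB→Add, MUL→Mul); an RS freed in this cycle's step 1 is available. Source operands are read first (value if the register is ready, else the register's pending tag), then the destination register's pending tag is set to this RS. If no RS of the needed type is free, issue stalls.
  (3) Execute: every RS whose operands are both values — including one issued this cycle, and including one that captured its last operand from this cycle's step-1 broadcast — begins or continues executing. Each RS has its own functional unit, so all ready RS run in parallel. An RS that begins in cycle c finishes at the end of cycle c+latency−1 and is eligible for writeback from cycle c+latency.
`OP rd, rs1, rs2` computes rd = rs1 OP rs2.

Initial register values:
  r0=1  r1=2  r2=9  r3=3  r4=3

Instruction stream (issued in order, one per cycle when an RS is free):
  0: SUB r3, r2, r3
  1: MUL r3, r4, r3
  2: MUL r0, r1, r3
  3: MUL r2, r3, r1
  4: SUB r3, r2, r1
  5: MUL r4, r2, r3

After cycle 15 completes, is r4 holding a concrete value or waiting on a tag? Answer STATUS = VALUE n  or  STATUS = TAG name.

c1: issue SUB r3<-Add1 | r0:1,r1:2,r2:9,r3:Add1,r4:3
c2: issue MUL r3<-Mul1 | r0:1,r1:2,r2:9,r3:Mul1,r4:3
c3: issue MUL r0<-Mul2 | r0:Mul2,r1:2,r2:9,r3:Mul1,r4:3
c4: CDB Add1=6; stall | r0:Mul2,r1:2,r2:9,r3:Mul1,r4:3
c5: stall | r0:Mul2,r1:2,r2:9,r3:Mul1,r4:3
c6: stall | r0:Mul2,r1:2,r2:9,r3:Mul1,r4:3
c7: stall | r0:Mul2,r1:2,r2:9,r3:Mul1,r4:3
c8: CDB Mul1=18; issue MUL r2<-Mul1 | r0:Mul2,r1:2,r2:Mul1,r3:18,r4:3
c9: issue SUB r3<-Add1 | r0:Mul2,r1:2,r2:Mul1,r3:Add1,r4:3
c10: stall | r0:Mul2,r1:2,r2:Mul1,r3:Add1,r4:3
c11: stall | r0:Mul2,r1:2,r2:Mul1,r3:Add1,r4:3
c12: CDB Mul1=36; issue MUL r4<-Mul1 | r0:Mul2,r1:2,r2:36,r3:Add1,r4:Mul1
c13: CDB Mul2=36 | r0:36,r1:2,r2:36,r3:Add1,r4:Mul1
c14: - | r0:36,r1:2,r2:36,r3:Add1,r4:Mul1
c15: CDB Add1=34 | r0:36,r1:2,r2:36,r3:34,r4:Mul1

STATUS = TAG Mul1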